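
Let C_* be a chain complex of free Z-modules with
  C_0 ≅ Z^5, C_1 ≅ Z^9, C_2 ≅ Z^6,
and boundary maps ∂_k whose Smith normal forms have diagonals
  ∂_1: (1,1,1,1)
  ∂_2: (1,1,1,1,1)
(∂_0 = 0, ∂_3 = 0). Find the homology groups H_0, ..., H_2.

H_0: b_0 = 5 − 0 − 4 = 1; torsion from ∂_1 factors > 1: none. So H_0 = Z.
H_1: b_1 = 9 − 4 − 5 = 0; torsion from ∂_2 factors > 1: none. So H_1 = 0.
H_2: b_2 = 6 − 5 − 0 = 1; torsion from ∂_3 factors > 1: none. So H_2 = Z.

H_0 = Z,  H_1 = 0,  H_2 = Z.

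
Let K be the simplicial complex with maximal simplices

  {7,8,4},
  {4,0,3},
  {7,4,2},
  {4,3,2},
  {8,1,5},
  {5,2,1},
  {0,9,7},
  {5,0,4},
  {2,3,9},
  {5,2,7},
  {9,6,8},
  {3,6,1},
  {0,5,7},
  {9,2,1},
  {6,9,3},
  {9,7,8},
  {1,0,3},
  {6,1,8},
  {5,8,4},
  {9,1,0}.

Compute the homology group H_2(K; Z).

H_2 = 0.

We work with the vertex ordering 0 < 1 < 2 < 3 < 4 < 5 < 6 < 7 < 8 < 9. The simplices of K, each written with vertices in increasing order, are:

  0-simplices (10): [0], [1], [2], [3], [4], [5], [6], [7], [8], [9]
  1-simplices (30): (30 of them)
  2-simplices (20): (20 of them)

giving chain groups C_0 ≅ Z^10, C_1 ≅ Z^30, C_2 ≅ Z^20.

∂_1: C_1 → C_0 sends each edge [p,q] (with p < q) to q − p. For instance
  ∂[3,4] = [4] − [3].
The 10×30 boundary matrix has rank 9 and Smith normal form diag(1,1,1,1,1,1,1,1,1).

∂_2: C_2 → C_1 maps a triangle to the signed sum of its edges. For instance
  ∂[1,5,8] = [5,8] − [1,8] + [1,5],
  ∂[7,8,9] = [8,9] − [7,9] + [7,8].
The 30×20 boundary matrix has rank 20 and Smith normal form diag(1,1,1,1,1,1,1,1,1,1,1,1,1,1,1,1,1,1,1,2).

Reading off H_k = ker ∂_k / im ∂_{k+1}:

  H_2: rank ker ∂_2 − rank ∂_3 = (20 − 20) − 0 = 0, and there is no ∂_3, so H_2 ≅ 0.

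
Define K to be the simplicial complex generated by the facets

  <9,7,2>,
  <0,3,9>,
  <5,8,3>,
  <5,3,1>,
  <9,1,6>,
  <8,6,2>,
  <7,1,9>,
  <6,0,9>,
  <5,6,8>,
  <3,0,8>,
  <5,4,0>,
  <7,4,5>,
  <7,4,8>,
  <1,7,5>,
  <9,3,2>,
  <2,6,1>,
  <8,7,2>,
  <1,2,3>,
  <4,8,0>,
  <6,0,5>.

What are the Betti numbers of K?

b_0 = 1, b_1 = 1, b_2 = 0.

We work with the vertex ordering 0 < 1 < 2 < 3 < 4 < 5 < 6 < 7 < 8 < 9. The simplices of K, each written with vertices in increasing order, are:

  0-simplices (10): [0], [1], [2], [3], [4], [5], [6], [7], [8], [9]
  1-simplices (30): (30 of them)
  2-simplices (20): (20 of them)

Hence C_0 ≅ Z^10, C_1 ≅ Z^30, C_2 ≅ Z^20.

∂_1: C_1 → C_0 maps an edge to its endpoints' difference, ∂[p,q] = q − p. For instance
  ∂[7,9] = [9] − [7].
The resulting 10×30 matrix has rank 9, and its Smith normal form has invariant factors (1,1,1,1,1,1,1,1,1).

∂_2: C_2 → C_1 sends each 2-simplex [p,q,r] to [q,r] − [p,r] + [p,q]. For instance
  ∂[2,7,8] = [7,8] − [2,8] + [2,7],
  ∂[1,5,7] = [5,7] − [1,7] + [1,5].
The resulting 30×20 matrix has rank 20, and its Smith normal form has invariant factors (1,1,1,1,1,1,1,1,1,1,1,1,1,1,1,1,1,1,1,2).

Now H_k = ker ∂_k / im ∂_{k+1}, so:

  H_0: rank C_0 − rank ∂_1 = 10 − 9 = 1, and the invariant factors of ∂_1 are all 1, so H_0 ≅ Z.
  H_1: rank ker ∂_1 − rank ∂_2 = (30 − 9) − 20 = 1, and ∂_2 has invariant factor 2 > 1, so H_1 ≅ Z ⊕ Z_2.
  H_2: rank ker ∂_2 − rank ∂_3 = (20 − 20) − 0 = 0, and there is no ∂_3, so H_2 ≅ 0.

As a check, the Euler characteristic is 10 − 30 + 20 = 0, which agrees with 1 − 1 + 0 = 0.

Hence the Betti numbers are b_0 = 1, b_1 = 1, b_2 = 0.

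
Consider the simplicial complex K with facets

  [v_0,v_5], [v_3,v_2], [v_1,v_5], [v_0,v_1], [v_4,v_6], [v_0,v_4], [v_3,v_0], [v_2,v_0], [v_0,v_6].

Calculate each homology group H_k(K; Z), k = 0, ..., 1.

H_0 = Z,  H_1 = Z^3.

Order the vertices as v_0 < v_1 < v_2 < v_3 < v_4 < v_5 < v_6. Listing each simplex with vertices in this order, K has dimension 1 with simplices:

  0-simplices (7): [v_0], [v_1], [v_2], [v_3], [v_4], [v_5], [v_6]
  1-simplices (9): [v_0,v_1], [v_0,v_2], [v_0,v_3], [v_0,v_4], [v_0,v_5], [v_0,v_6], [v_1,v_5], [v_2,v_3], [v_4,v_6]

so the chain groups are C_0 ≅ Z^7, C_1 ≅ Z^9.

∂_1: C_1 → C_0 is given by ∂[p,q] = [q] − [p]. For instance
  ∂[v_0,v_2] = [v_2] − [v_0].
The resulting 7×9 matrix has rank 6, and its Smith normal form has invariant factors (1,1,1,1,1,1).

Computing H_k = (kernel of ∂_k) / (image of ∂_{k+1}):

  H_0: rank C_0 − rank ∂_1 = 7 − 6 = 1, and the invariant factors of ∂_1 are all 1, so H_0 = Z.
  H_1: rank ker ∂_1 − rank ∂_2 = (9 − 6) − 0 = 3, and there is no ∂_2, so H_1 = Z^3.

As a check, the Euler characteristic is 7 − 9 = -2, which agrees with 1 − 3 = -2.
(K is a triangulation of a wedge of 3 circles.)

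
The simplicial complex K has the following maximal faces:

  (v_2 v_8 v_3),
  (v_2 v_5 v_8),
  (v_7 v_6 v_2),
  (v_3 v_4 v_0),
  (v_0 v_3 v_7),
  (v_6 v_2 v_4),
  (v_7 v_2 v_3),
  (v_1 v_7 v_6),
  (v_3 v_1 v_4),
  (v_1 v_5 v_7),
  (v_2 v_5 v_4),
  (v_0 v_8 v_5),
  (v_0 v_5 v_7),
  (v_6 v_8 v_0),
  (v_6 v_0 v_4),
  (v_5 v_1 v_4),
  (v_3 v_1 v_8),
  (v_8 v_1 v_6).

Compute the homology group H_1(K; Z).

Take the total order v_0 < v_1 < v_2 < v_3 < v_4 < v_5 < v_6 < v_7 < v_8 on the vertex set. Then K (dimension 2) consists of the simplices:

  0-simplices (9): [v_0], [v_1], [v_2], [v_3], [v_4], [v_5], [v_6], [v_7], [v_8]
  1-simplices (27): (27 of them)
  2-simplices (18): (18 of them)

Hence C_0 ≅ Z^9, C_1 ≅ Z^27, C_2 ≅ Z^18.

Boundary ∂_1: C_1 → C_0 maps an edge to its endpoints' difference, ∂[p,q] = q − p.
The 9×27 boundary matrix has rank 8 and Smith normal form diag(1,1,1,1,1,1,1,1).

Boundary ∂_2: C_2 → C_1 acts by ∂[p,q,r] = [q,r] − [p,r] + [p,q]. For instance
  ∂[v_2,v_3,v_7] = [v_3,v_7] − [v_2,v_7] + [v_2,v_3],
  ∂[v_2,v_4,v_5] = [v_4,v_5] − [v_2,v_5] + [v_2,v_4].
This gives a 27×18 integer matrix of rank 17; reducing to Smith normal form yields diagonal entries (1,1,1,1,1,1,1,1,1,1,1,1,1,1,1,1,1).

Computing H_k = (kernel of ∂_k) / (image of ∂_{k+1}):

  H_1: rank ker ∂_1 − rank ∂_2 = (27 − 8) − 17 = 2, and the invariant factors of ∂_2 are all 1, so H_1 ≅ Z^2.

H_1 ≅ Z^2.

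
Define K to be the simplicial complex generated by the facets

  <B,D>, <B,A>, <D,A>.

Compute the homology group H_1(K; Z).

We work with the vertex ordering A < B < D. The simplices of K, each written with vertices in increasing order, are:

  0-simplices (3): A, B, D
  1-simplices (3): AB, AD, BD

giving chain groups C_0 ≅ Z^3, C_1 ≅ Z^3.

The boundary map ∂_1: C_1 → C_0 is given by ∂[p,q] = [q] − [p]. For instance
  ∂BD = D − B.
The resulting 3×3 matrix has rank 2, and its Smith normal form has invariant factors (1,1).

From H_k ≅ ker(∂_k) / im(∂_{k+1}) we obtain:

  H_1: rank ker ∂_1 − rank ∂_2 = (3 − 2) − 0 = 1, and there is no ∂_2, so H_1 = Z.

(K is a triangulation of the circle S^1.)

H_1 ≅ Z.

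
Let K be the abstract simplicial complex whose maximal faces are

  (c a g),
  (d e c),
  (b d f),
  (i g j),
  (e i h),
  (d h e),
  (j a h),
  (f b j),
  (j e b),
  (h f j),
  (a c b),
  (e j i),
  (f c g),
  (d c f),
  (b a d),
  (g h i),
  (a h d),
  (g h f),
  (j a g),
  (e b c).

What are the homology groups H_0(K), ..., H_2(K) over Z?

We work with the vertex ordering a < b < c < d < e < f < g < h < i < j. The simplices of K, each written with vertices in increasing order, are:

  0-simplices (10): a, b, c, d, e, f, g, h, i, j
  1-simplices (30): ab, ac, ad, ag, ah, aj, bc, bd, be, bf, bj, cd, ce, cf, cg, de, df, dh, eh, ei, ej, fg, fh, fj, gh, gi, gj, hi, hj, ij
  2-simplices (20): abc, abd, acg, adh, agj, ahj, bce, bdf, bej, bfj, cde, cdf, cfg, deh, ehi, eij, fgh, fhj, ghi, gij

Hence C_0 ≅ Z^10, C_1 ≅ Z^30, C_2 ≅ Z^20.

∂_1: C_1 → C_0 sends each edge [p,q] (with p < q) to q − p. For instance
  ∂fj = j − f.
The 10×30 boundary matrix has rank 9 and Smith normal form diag(1,1,1,1,1,1,1,1,1).

The boundary map ∂_2: C_2 → C_1 acts by ∂[p,q,r] = [q,r] − [p,r] + [p,q]. For instance
  ∂ahj = hj − aj + ah,
  ∂bce = ce − be + bc.
The 30×20 boundary matrix has rank 20 and Smith normal form diag(1,1,1,1,1,1,1,1,1,1,1,1,1,1,1,1,1,1,1,2).

From H_k ≅ ker(∂_k) / im(∂_{k+1}) we obtain:

  H_0: rank C_0 − rank ∂_1 = 10 − 9 = 1, and the invariant factors of ∂_1 are all 1, so H_0 = Z.
  H_1: rank ker ∂_1 − rank ∂_2 = (30 − 9) − 20 = 1, and ∂_2 has invariant factor 2 > 1, so H_1 = Z × Z/2.
  H_2: rank ker ∂_2 − rank ∂_3 = (20 − 20) − 0 = 0, and there is no ∂_3, so H_2 = 0.

As a check, the Euler characteristic is 10 − 30 + 20 = 0, which agrees with 1 − 1 + 0 = 0.
(K is a triangulation of the Klein bottle.)

H_0 ≅ Z,  H_1 ≅ Z × Z/2,  H_2 = 0.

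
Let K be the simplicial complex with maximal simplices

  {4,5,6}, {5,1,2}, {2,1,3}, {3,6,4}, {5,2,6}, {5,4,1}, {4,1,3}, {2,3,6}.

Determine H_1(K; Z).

H_1 ≅ 0.

Take the total order 1 < 2 < 3 < 4 < 5 < 6 on the vertex set. Then K (dimension 2) consists of the simplices:

  0-simplices (6): [1], [2], [3], [4], [5], [6]
  1-simplices (12): [1,2], [1,3], [1,4], [1,5], [2,3], [2,5], [2,6], [3,4], [3,6], [4,5], [4,6], [5,6]
  2-simplices (8): [1,2,3], [1,2,5], [1,3,4], [1,4,5], [2,3,6], [2,5,6], [3,4,6], [4,5,6]

giving chain groups C_0 ≅ Z^6, C_1 ≅ Z^12, C_2 ≅ Z^8.

The boundary map ∂_1: C_1 → C_0 maps an edge to its endpoints' difference, ∂[p,q] = q − p. For instance
  ∂[1,2] = [2] − [1].
As a 6×12 matrix over Z this has rank 5, with invariant factors (1,1,1,1,1).

Boundary ∂_2: C_2 → C_1 acts by ∂[p,q,r] = [q,r] − [p,r] + [p,q]. For instance
  ∂[2,5,6] = [5,6] − [2,6] + [2,5],
  ∂[1,2,5] = [2,5] − [1,5] + [1,2].
This gives a 12×8 integer matrix of rank 7; reducing to Smith normal form yields diagonal entries (1,1,1,1,1,1,1).

Now H_k = ker ∂_k / im ∂_{k+1}, so:

  H_1: rank ker ∂_1 − rank ∂_2 = (12 − 5) − 7 = 0, and the invariant factors of ∂_2 are all 1, so H_1 ≅ 0.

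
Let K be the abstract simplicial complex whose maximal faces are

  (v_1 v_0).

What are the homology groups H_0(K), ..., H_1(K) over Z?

Order the vertices as v_0 < v_1. Listing each simplex with vertices in this order, K has dimension 1 with simplices:

  0-simplices (2): [v_0], [v_1]
  1-simplices (1): [v_0,v_1]

giving chain groups C_0 ≅ Z^2, C_1 ≅ Z^1.

∂_1: C_1 → C_0 is given by ∂[p,q] = [q] − [p].
The 2×1 boundary matrix has rank 1 and Smith normal form diag(1).

From H_k ≅ ker(∂_k) / im(∂_{k+1}) we obtain:

  H_0: rank C_0 − rank ∂_1 = 2 − 1 = 1, and the invariant factors of ∂_1 are all 1, so H_0 ≅ Z.
  H_1: rank ker ∂_1 − rank ∂_2 = (1 − 1) − 0 = 0, and there is no ∂_2, so H_1 ≅ 0.

H_0 ≅ Z,  H_1 = 0.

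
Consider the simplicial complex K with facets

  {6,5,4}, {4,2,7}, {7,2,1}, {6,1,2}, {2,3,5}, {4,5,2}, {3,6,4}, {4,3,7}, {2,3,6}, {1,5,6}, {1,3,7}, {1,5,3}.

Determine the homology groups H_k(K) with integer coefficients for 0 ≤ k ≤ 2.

Take the total order 1 < 2 < 3 < 4 < 5 < 6 < 7 on the vertex set. Then K (dimension 2) consists of the simplices:

  0-simplices (7): [1], [2], [3], [4], [5], [6], [7]
  1-simplices (18): [1,2], [1,3], [1,5], [1,6], [1,7], [2,3], [2,4], [2,5], [2,6], [2,7], [3,4], [3,5], [3,6], [3,7], [4,5], [4,6], [4,7], [5,6]
  2-simplices (12): [1,2,6], [1,2,7], [1,3,5], [1,3,7], [1,5,6], [2,3,5], [2,3,6], [2,4,5], [2,4,7], [3,4,6], [3,4,7], [4,5,6]

so the chain groups are C_0 ≅ Z^7, C_1 ≅ Z^18, C_2 ≅ Z^12.

∂_1: C_1 → C_0 sends each edge [p,q] (with p < q) to q − p. For instance
  ∂[3,6] = [6] − [3].
As a 7×18 matrix over Z this has rank 6, with invariant factors (1,1,1,1,1,1).

Boundary ∂_2: C_2 → C_1 sends each 2-simplex [p,q,r] to [q,r] − [p,r] + [p,q]. For instance
  ∂[2,3,5] = [3,5] − [2,5] + [2,3],
  ∂[1,5,6] = [5,6] − [1,6] + [1,5].
The 18×12 boundary matrix has rank 12 and Smith normal form diag(1,1,1,1,1,1,1,1,1,1,1,2).

Computing H_k = (kernel of ∂_k) / (image of ∂_{k+1}):

  H_0: rank C_0 − rank ∂_1 = 7 − 6 = 1, and the invariant factors of ∂_1 are all 1, so H_0 ≅ Z.
  H_1: rank ker ∂_1 − rank ∂_2 = (18 − 6) − 12 = 0, and ∂_2 has invariant factor 2 > 1, so H_1 ≅ Z/2.
  H_2: rank ker ∂_2 − rank ∂_3 = (12 − 12) − 0 = 0, and there is no ∂_3, so H_2 ≅ 0.

As a check, the Euler characteristic is 7 − 18 + 12 = 1, which agrees with 1 − 0 + 0 = 1.

H_0 = Z,  H_1 = Z/2,  H_2 = 0.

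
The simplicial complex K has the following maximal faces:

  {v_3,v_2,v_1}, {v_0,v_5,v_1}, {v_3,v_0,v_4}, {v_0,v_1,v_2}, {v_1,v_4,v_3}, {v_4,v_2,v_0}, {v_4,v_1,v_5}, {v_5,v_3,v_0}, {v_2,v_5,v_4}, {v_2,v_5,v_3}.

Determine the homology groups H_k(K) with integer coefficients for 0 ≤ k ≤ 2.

Take the total order v_0 < v_1 < v_2 < v_3 < v_4 < v_5 on the vertex set. Then K (dimension 2) consists of the simplices:

  0-simplices (6): [v_0], [v_1], [v_2], [v_3], [v_4], [v_5]
  1-simplices (15): (15 of them)
  2-simplices (10): [v_0,v_1,v_2], [v_0,v_1,v_5], [v_0,v_2,v_4], [v_0,v_3,v_4], [v_0,v_3,v_5], [v_1,v_2,v_3], [v_1,v_3,v_4], [v_1,v_4,v_5], [v_2,v_3,v_5], [v_2,v_4,v_5]

giving chain groups C_0 ≅ Z^6, C_1 ≅ Z^15, C_2 ≅ Z^10.

Boundary ∂_1: C_1 → C_0 maps an edge to its endpoints' difference, ∂[p,q] = q − p.
The 6×15 boundary matrix has rank 5 and Smith normal form diag(1,1,1,1,1).

Boundary ∂_2: C_2 → C_1 sends each 2-simplex [p,q,r] to [q,r] − [p,r] + [p,q]. For instance
  ∂[v_0,v_3,v_4] = [v_3,v_4] − [v_0,v_4] + [v_0,v_3],
  ∂[v_0,v_1,v_5] = [v_1,v_5] − [v_0,v_5] + [v_0,v_1].
The resulting 15×10 matrix has rank 10, and its Smith normal form has invariant factors (1,1,1,1,1,1,1,1,1,2).

From H_k ≅ ker(∂_k) / im(∂_{k+1}) we obtain:

  H_0: rank C_0 − rank ∂_1 = 6 − 5 = 1, and the invariant factors of ∂_1 are all 1, so H_0 ≅ Z.
  H_1: rank ker ∂_1 − rank ∂_2 = (15 − 5) − 10 = 0, and ∂_2 has invariant factor 2 > 1, so H_1 ≅ Z/2Z.
  H_2: rank ker ∂_2 − rank ∂_3 = (10 − 10) − 0 = 0, and there is no ∂_3, so H_2 ≅ 0.

As a check, the Euler characteristic is 6 − 15 + 10 = 1, which agrees with 1 − 0 + 0 = 1.

H_0 = Z,  H_1 = Z/2Z,  H_2 = 0.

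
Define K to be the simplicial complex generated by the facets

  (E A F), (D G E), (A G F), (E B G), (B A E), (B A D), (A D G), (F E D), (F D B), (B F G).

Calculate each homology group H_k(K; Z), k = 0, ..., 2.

Fix the vertex order A < B < D < E < F < G and write every simplex with vertices in increasing order. Then dim K = 2 and the simplices of K are:

  0-simplices (6): A, B, D, E, F, G
  1-simplices (15): AB, AD, AE, AF, AG, BD, BE, BF, BG, DE, DF, DG, EF, EG, FG
  2-simplices (10): ABD, ABE, ADG, AEF, AFG, BDF, BEG, BFG, DEF, DEG

so the chain groups are C_0 ≅ Z^6, C_1 ≅ Z^15, C_2 ≅ Z^10.

∂_1: C_1 → C_0 maps an edge to its endpoints' difference, ∂[p,q] = q − p. For instance
  ∂BF = F − B.
This gives a 6×15 integer matrix of rank 5; reducing to Smith normal form yields diagonal entries (1,1,1,1,1).

∂_2: C_2 → C_1 acts by ∂[p,q,r] = [q,r] − [p,r] + [p,q]. For instance
  ∂AEF = EF − AF + AE,
  ∂ABD = BD − AD + AB.
As a 15×10 matrix over Z this has rank 10, with invariant factors (1,1,1,1,1,1,1,1,1,2).

Reading off H_k = ker ∂_k / im ∂_{k+1}:

  H_0: rank C_0 − rank ∂_1 = 6 − 5 = 1, and the invariant factors of ∂_1 are all 1, so H_0 = Z.
  H_1: rank ker ∂_1 − rank ∂_2 = (15 − 5) − 10 = 0, and ∂_2 has invariant factor 2 > 1, so H_1 = Z/2Z.
  H_2: rank ker ∂_2 − rank ∂_3 = (10 − 10) − 0 = 0, and there is no ∂_3, so H_2 = 0.

As a check, the Euler characteristic is 6 − 15 + 10 = 1, which agrees with 1 − 0 + 0 = 1.
(K is a triangulation of the real projective plane RP^2.)

H_0 ≅ Z,  H_1 ≅ Z/2Z,  H_2 = 0.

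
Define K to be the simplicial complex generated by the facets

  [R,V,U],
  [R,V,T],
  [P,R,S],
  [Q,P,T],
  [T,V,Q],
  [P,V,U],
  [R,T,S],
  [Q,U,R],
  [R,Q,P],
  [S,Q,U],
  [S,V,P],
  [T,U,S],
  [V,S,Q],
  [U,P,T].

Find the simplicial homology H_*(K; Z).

H_0 = Z,  H_1 = Z^2,  H_2 = Z.

We work with the vertex ordering P < Q < R < S < T < U < V. The simplices of K, each written with vertices in increasing order, are:

  0-simplices (7): P, Q, R, S, T, U, V
  1-simplices (21): PQ, PR, PS, PT, PU, PV, QR, QS, QT, QU, QV, RS, RT, RU, RV, ST, SU, SV, TU, TV, UV
  2-simplices (14): PQR, PQT, PRS, PSV, PTU, PUV, QRU, QSU, QSV, QTV, RST, RTV, RUV, STU

giving chain groups C_0 ≅ Z^7, C_1 ≅ Z^21, C_2 ≅ Z^14.

∂_1: C_1 → C_0 is given by ∂[p,q] = [q] − [p].
The resulting 7×21 matrix has rank 6, and its Smith normal form has invariant factors (1,1,1,1,1,1).

Boundary ∂_2: C_2 → C_1 maps a triangle to the signed sum of its edges. For instance
  ∂QTV = TV − QV + QT,
  ∂QSU = SU − QU + QS.
The 21×14 boundary matrix has rank 13 and Smith normal form diag(1,1,1,1,1,1,1,1,1,1,1,1,1).

Reading off H_k = ker ∂_k / im ∂_{k+1}:

  H_0: rank C_0 − rank ∂_1 = 7 − 6 = 1, and the invariant factors of ∂_1 are all 1, so H_0 = Z.
  H_1: rank ker ∂_1 − rank ∂_2 = (21 − 6) − 13 = 2, and the invariant factors of ∂_2 are all 1, so H_1 = Z^2.
  H_2: rank ker ∂_2 − rank ∂_3 = (14 − 13) − 0 = 1, and there is no ∂_3, so H_2 = Z.

As a check, the Euler characteristic is 7 − 21 + 14 = 0, which agrees with 1 − 2 + 1 = 0.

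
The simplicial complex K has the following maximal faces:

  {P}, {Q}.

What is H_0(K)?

H_0 = Z^2.

Order the vertices as P < Q. Listing each simplex with vertices in this order, K has dimension 0 with simplices:

  0-simplices (2): P, Q

so the chain groups are C_0 ≅ Z^2.

Now H_k = ker ∂_k / im ∂_{k+1}, so:

  H_0: rank C_0 − rank ∂_1 = 2 − 0 = 2, and there is no ∂_1, so H_0 = Z^2.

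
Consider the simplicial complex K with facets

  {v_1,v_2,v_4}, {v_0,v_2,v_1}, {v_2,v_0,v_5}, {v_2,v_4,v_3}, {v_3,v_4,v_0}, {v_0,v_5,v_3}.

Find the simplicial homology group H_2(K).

Order the vertices as v_0 < v_1 < v_2 < v_3 < v_4 < v_5. Listing each simplex with vertices in this order, K has dimension 2 with simplices:

  0-simplices (6): [v_0], [v_1], [v_2], [v_3], [v_4], [v_5]
  1-simplices (12): [v_0,v_1], [v_0,v_2], [v_0,v_3], [v_0,v_4], [v_0,v_5], [v_1,v_2], [v_1,v_4], [v_2,v_3], [v_2,v_4], [v_2,v_5], [v_3,v_4], [v_3,v_5]
  2-simplices (6): [v_0,v_1,v_2], [v_0,v_2,v_5], [v_0,v_3,v_4], [v_0,v_3,v_5], [v_1,v_2,v_4], [v_2,v_3,v_4]

so the chain groups are C_0 ≅ Z^6, C_1 ≅ Z^12, C_2 ≅ Z^6.

Boundary ∂_1: C_1 → C_0 maps an edge to its endpoints' difference, ∂[p,q] = q − p. For instance
  ∂[v_1,v_2] = [v_2] − [v_1].
This gives a 6×12 integer matrix of rank 5; reducing to Smith normal form yields diagonal entries (1,1,1,1,1).

The boundary map ∂_2: C_2 → C_1 sends each 2-simplex [p,q,r] to [q,r] − [p,r] + [p,q]. For instance
  ∂[v_1,v_2,v_4] = [v_2,v_4] − [v_1,v_4] + [v_1,v_2],
  ∂[v_0,v_3,v_5] = [v_3,v_5] − [v_0,v_5] + [v_0,v_3].
The resulting 12×6 matrix has rank 6, and its Smith normal form has invariant factors (1,1,1,1,1,1).

Now H_k = ker ∂_k / im ∂_{k+1}, so:

  H_2: rank ker ∂_2 − rank ∂_3 = (6 − 6) − 0 = 0, and there is no ∂_3, so H_2 = 0.

H_2 = 0.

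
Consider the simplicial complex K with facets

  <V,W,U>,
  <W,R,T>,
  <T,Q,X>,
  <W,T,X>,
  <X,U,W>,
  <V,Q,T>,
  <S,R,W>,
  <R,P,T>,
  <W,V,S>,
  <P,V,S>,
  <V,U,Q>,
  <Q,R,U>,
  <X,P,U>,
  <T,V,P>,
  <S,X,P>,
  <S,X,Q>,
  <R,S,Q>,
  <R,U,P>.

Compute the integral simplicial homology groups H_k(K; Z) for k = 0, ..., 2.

H_0 ≅ Z,  H_1 ≅ Z^2,  H_2 ≅ Z.

Fix the vertex order P < Q < R < S < T < U < V < W < X and write every simplex with vertices in increasing order. Then dim K = 2 and the simplices of K are:

  0-simplices (9): P, Q, R, S, T, U, V, W, X
  1-simplices (27): PR, PS, PT, PU, PV, PX, QR, QS, QT, QU, QV, QX, RS, RT, RU, RW, SV, SW, SX, TV, TW, TX, UV, UW, UX, VW, WX
  2-simplices (18): PRT, PRU, PSV, PSX, PTV, PUX, QRS, QRU, QSX, QTV, QTX, QUV, RSW, RTW, SVW, TWX, UVW, UWX

Hence C_0 ≅ Z^9, C_1 ≅ Z^27, C_2 ≅ Z^18.

Boundary ∂_1: C_1 → C_0 maps an edge to its endpoints' difference, ∂[p,q] = q − p. For instance
  ∂RW = W − R.
This gives a 9×27 integer matrix of rank 8; reducing to Smith normal form yields diagonal entries (1,1,1,1,1,1,1,1).

The boundary map ∂_2: C_2 → C_1 sends each 2-simplex [p,q,r] to [q,r] − [p,r] + [p,q]. For instance
  ∂QTX = TX − QX + QT,
  ∂QUV = UV − QV + QU.
This gives a 27×18 integer matrix of rank 17; reducing to Smith normal form yields diagonal entries (1,1,1,1,1,1,1,1,1,1,1,1,1,1,1,1,1).

Computing H_k = (kernel of ∂_k) / (image of ∂_{k+1}):

  H_0: rank C_0 − rank ∂_1 = 9 − 8 = 1, and the invariant factors of ∂_1 are all 1, so H_0 ≅ Z.
  H_1: rank ker ∂_1 − rank ∂_2 = (27 − 8) − 17 = 2, and the invariant factors of ∂_2 are all 1, so H_1 ≅ Z^2.
  H_2: rank ker ∂_2 − rank ∂_3 = (18 − 17) − 0 = 1, and there is no ∂_3, so H_2 ≅ Z.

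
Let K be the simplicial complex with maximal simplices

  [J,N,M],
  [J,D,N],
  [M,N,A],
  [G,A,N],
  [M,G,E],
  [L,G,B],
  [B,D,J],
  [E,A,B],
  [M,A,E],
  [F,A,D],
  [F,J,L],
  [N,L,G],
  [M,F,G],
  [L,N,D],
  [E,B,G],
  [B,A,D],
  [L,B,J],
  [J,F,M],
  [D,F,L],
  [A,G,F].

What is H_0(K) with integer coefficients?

H_0 ≅ Z.

Fix the vertex order A < B < D < E < F < G < J < L < M < N and write every simplex with vertices in increasing order. Then dim K = 2 and the simplices of K are:

  0-simplices (10): A, B, D, E, F, G, J, L, M, N
  1-simplices (30): AB, AD, AE, AF, AG, AM, AN, BD, BE, BG, BJ, BL, DF, DJ, DL, DN, EG, EM, FG, FJ, FL, FM, GL, GM, GN, JL, JM, JN, LN, MN
  2-simplices (20): ABD, ABE, ADF, AEM, AFG, AGN, AMN, BDJ, BEG, BGL, BJL, DFL, DJN, DLN, EGM, FGM, FJL, FJM, GLN, JMN

so the chain groups are C_0 ≅ Z^10, C_1 ≅ Z^30, C_2 ≅ Z^20.

The boundary map ∂_1: C_1 → C_0 is given by ∂[p,q] = [q] − [p]. For instance
  ∂FM = M − F.
The 10×30 boundary matrix has rank 9 and Smith normal form diag(1,1,1,1,1,1,1,1,1).

The boundary map ∂_2: C_2 → C_1 maps a triangle to the signed sum of its edges. For instance
  ∂FJL = JL − FL + FJ,
  ∂BDJ = DJ − BJ + BD.
As a 30×20 matrix over Z this has rank 20, with invariant factors (1,1,1,1,1,1,1,1,1,1,1,1,1,1,1,1,1,1,1,2).

From H_k ≅ ker(∂_k) / im(∂_{k+1}) we obtain:

  H_0: rank C_0 − rank ∂_1 = 10 − 9 = 1, and the invariant factors of ∂_1 are all 1, so H_0 ≅ Z.

(K is a triangulation of the Klein bottle.)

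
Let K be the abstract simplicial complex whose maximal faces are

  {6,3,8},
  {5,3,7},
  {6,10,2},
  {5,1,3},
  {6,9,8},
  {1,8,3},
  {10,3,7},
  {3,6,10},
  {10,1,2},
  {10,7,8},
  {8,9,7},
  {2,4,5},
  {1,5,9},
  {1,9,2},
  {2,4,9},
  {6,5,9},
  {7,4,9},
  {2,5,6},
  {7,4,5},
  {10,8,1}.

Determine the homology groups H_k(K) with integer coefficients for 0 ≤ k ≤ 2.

H_0 = Z,  H_1 = Z ⊕ Z_2,  H_2 = 0.

Take the total order 1 < 2 < 3 < 4 < 5 < 6 < 7 < 8 < 9 < 10 on the vertex set. Then K (dimension 2) consists of the simplices:

  0-simplices (10): [1], [2], [3], [4], [5], [6], [7], [8], [9], [10]
  1-simplices (30): (30 of them)
  2-simplices (20): (20 of them)

Hence C_0 ≅ Z^10, C_1 ≅ Z^30, C_2 ≅ Z^20.

The boundary map ∂_1: C_1 → C_0 is given by ∂[p,q] = [q] − [p]. For instance
  ∂[7,9] = [9] − [7].
This gives a 10×30 integer matrix of rank 9; reducing to Smith normal form yields diagonal entries (1,1,1,1,1,1,1,1,1).

The boundary map ∂_2: C_2 → C_1 maps a triangle to the signed sum of its edges. For instance
  ∂[1,2,9] = [2,9] − [1,9] + [1,2],
  ∂[3,6,10] = [6,10] − [3,10] + [3,6].
The 30×20 boundary matrix has rank 20 and Smith normal form diag(1,1,1,1,1,1,1,1,1,1,1,1,1,1,1,1,1,1,1,2).

From H_k ≅ ker(∂_k) / im(∂_{k+1}) we obtain:

  H_0: rank C_0 − rank ∂_1 = 10 − 9 = 1, and the invariant factors of ∂_1 are all 1, so H_0 ≅ Z.
  H_1: rank ker ∂_1 − rank ∂_2 = (30 − 9) − 20 = 1, and ∂_2 has invariant factor 2 > 1, so H_1 ≅ Z ⊕ Z_2.
  H_2: rank ker ∂_2 − rank ∂_3 = (20 − 20) − 0 = 0, and there is no ∂_3, so H_2 ≅ 0.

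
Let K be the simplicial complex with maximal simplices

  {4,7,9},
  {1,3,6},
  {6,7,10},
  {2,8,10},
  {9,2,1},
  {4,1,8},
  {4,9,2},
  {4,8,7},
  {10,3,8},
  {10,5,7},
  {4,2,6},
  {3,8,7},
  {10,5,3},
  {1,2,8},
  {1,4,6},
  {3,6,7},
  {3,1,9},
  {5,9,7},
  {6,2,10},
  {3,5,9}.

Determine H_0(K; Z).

Order the vertices as 1 < 2 < 3 < 4 < 5 < 6 < 7 < 8 < 9 < 10. Listing each simplex with vertices in this order, K has dimension 2 with simplices:

  0-simplices (10): [1], [2], [3], [4], [5], [6], [7], [8], [9], [10]
  1-simplices (30): (30 of them)
  2-simplices (20): (20 of them)

so the chain groups are C_0 ≅ Z^10, C_1 ≅ Z^30, C_2 ≅ Z^20.

Boundary ∂_1: C_1 → C_0 sends each edge [p,q] (with p < q) to q − p. For instance
  ∂[7,9] = [9] − [7].
The resulting 10×30 matrix has rank 9, and its Smith normal form has invariant factors (1,1,1,1,1,1,1,1,1).

The boundary map ∂_2: C_2 → C_1 acts by ∂[p,q,r] = [q,r] − [p,r] + [p,q]. For instance
  ∂[3,8,10] = [8,10] − [3,10] + [3,8],
  ∂[5,7,9] = [7,9] − [5,9] + [5,7].
This gives a 30×20 integer matrix of rank 20; reducing to Smith normal form yields diagonal entries (1,1,1,1,1,1,1,1,1,1,1,1,1,1,1,1,1,1,1,2).

Computing H_k = (kernel of ∂_k) / (image of ∂_{k+1}):

  H_0: rank C_0 − rank ∂_1 = 10 − 9 = 1, and the invariant factors of ∂_1 are all 1, so H_0 ≅ Z.

H_0 ≅ Z.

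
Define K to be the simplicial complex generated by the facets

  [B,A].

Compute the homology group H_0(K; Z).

H_0 ≅ Z.

Take the total order A < B on the vertex set. Then K (dimension 1) consists of the simplices:

  0-simplices (2): A, B
  1-simplices (1): AB

Hence C_0 ≅ Z^2, C_1 ≅ Z^1.

Boundary ∂_1: C_1 → C_0 sends each edge [p,q] (with p < q) to q − p.
The 2×1 boundary matrix has rank 1 and Smith normal form diag(1).

Computing H_k = (kernel of ∂_k) / (image of ∂_{k+1}):

  H_0: rank C_0 − rank ∂_1 = 2 − 1 = 1, and the invariant factors of ∂_1 are all 1, so H_0 = Z.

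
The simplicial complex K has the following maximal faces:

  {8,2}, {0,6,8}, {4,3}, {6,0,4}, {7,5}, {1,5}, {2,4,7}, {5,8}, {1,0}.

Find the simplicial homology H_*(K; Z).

H_0 ≅ Z,  H_1 ≅ Z^3,  H_2 = 0.

Order the vertices as 0 < 1 < 2 < 3 < 4 < 5 < 6 < 7 < 8. Listing each simplex with vertices in this order, K has dimension 2 with simplices:

  0-simplices (9): [0], [1], [2], [3], [4], [5], [6], [7], [8]
  1-simplices (14): [0,1], [0,4], [0,6], [0,8], [1,5], [2,4], [2,7], [2,8], [3,4], [4,6], [4,7], [5,7], [5,8], [6,8]
  2-simplices (3): [0,4,6], [0,6,8], [2,4,7]

giving chain groups C_0 ≅ Z^9, C_1 ≅ Z^14, C_2 ≅ Z^3.

∂_1: C_1 → C_0 is given by ∂[p,q] = [q] − [p]. For instance
  ∂[2,8] = [8] − [2].
The 9×14 boundary matrix has rank 8 and Smith normal form diag(1,1,1,1,1,1,1,1).

Boundary ∂_2: C_2 → C_1 maps a triangle to the signed sum of its edges. For instance
  ∂[0,6,8] = [6,8] − [0,8] + [0,6],
  ∂[2,4,7] = [4,7] − [2,7] + [2,4].
This gives a 14×3 integer matrix of rank 3; reducing to Smith normal form yields diagonal entries (1,1,1).

Now H_k = ker ∂_k / im ∂_{k+1}, so:

  H_0: rank C_0 − rank ∂_1 = 9 − 8 = 1, and the invariant factors of ∂_1 are all 1, so H_0 ≅ Z.
  H_1: rank ker ∂_1 − rank ∂_2 = (14 − 8) − 3 = 3, and the invariant factors of ∂_2 are all 1, so H_1 ≅ Z^3.
  H_2: rank ker ∂_2 − rank ∂_3 = (3 − 3) − 0 = 0, and there is no ∂_3, so H_2 ≅ 0.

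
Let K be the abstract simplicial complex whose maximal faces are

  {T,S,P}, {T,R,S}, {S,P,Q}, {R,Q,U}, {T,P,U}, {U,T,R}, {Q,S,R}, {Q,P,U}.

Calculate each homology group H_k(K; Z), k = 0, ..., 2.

H_0 ≅ Z,  H_1 = 0,  H_2 ≅ Z.

K has 6 vertices, 12 edges, 8 triangles.
rank ∂_0 = 0, rank ∂_1 = 5 ⇒ b_0 = 6 − 0 − 5 = 1; all invariant factors of ∂_1 are 1 so no torsion. So H_0 = Z.
rank ∂_1 = 5, rank ∂_2 = 7 ⇒ b_1 = 12 − 5 − 7 = 0; all invariant factors of ∂_2 are 1 so no torsion. So H_1 = 0.
rank ∂_2 = 7, rank ∂_3 = 0 ⇒ b_2 = 8 − 7 − 0 = 1. So H_2 = Z.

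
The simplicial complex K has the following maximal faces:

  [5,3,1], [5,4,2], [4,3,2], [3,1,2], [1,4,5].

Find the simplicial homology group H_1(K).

H_1 = Z.

Fix the vertex order 1 < 2 < 3 < 4 < 5 and write every simplex with vertices in increasing order. Then dim K = 2 and the simplices of K are:

  0-simplices (5): [1], [2], [3], [4], [5]
  1-simplices (10): [1,2], [1,3], [1,4], [1,5], [2,3], [2,4], [2,5], [3,4], [3,5], [4,5]
  2-simplices (5): [1,2,3], [1,3,5], [1,4,5], [2,3,4], [2,4,5]

Hence C_0 ≅ Z^5, C_1 ≅ Z^10, C_2 ≅ Z^5.

Boundary ∂_1: C_1 → C_0 sends each edge [p,q] (with p < q) to q − p. For instance
  ∂[3,5] = [5] − [3].
As a 5×10 matrix over Z this has rank 4, with invariant factors (1,1,1,1).

Boundary ∂_2: C_2 → C_1 sends each 2-simplex [p,q,r] to [q,r] − [p,r] + [p,q]. For instance
  ∂[1,4,5] = [4,5] − [1,5] + [1,4],
  ∂[1,2,3] = [2,3] − [1,3] + [1,2].
The resulting 10×5 matrix has rank 5, and its Smith normal form has invariant factors (1,1,1,1,1).

Reading off H_k = ker ∂_k / im ∂_{k+1}:

  H_1: rank ker ∂_1 − rank ∂_2 = (10 − 4) − 5 = 1, and the invariant factors of ∂_2 are all 1, so H_1 = Z.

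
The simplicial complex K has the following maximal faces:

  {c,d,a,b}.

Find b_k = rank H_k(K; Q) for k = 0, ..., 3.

We work with the vertex ordering a < b < c < d. The simplices of K, each written with vertices in increasing order, are:

  0-simplices (4): a, b, c, d
  1-simplices (6): ab, ac, ad, bc, bd, cd
  2-simplices (4): abc, abd, acd, bcd
  3-simplices (1): abcd

so the chain groups are C_0 ≅ Z^4, C_1 ≅ Z^6, C_2 ≅ Z^4, C_3 ≅ Z^1.

The boundary map ∂_1: C_1 → C_0 is given by ∂[p,q] = [q] − [p]. For instance
  ∂ab = b − a.
This gives a 4×6 integer matrix of rank 3; reducing to Smith normal form yields diagonal entries (1,1,1).

Boundary ∂_2: C_2 → C_1 sends each 2-simplex [p,q,r] to [q,r] − [p,r] + [p,q]. For instance
  ∂acd = cd − ad + ac,
  ∂abd = bd − ad + ab.
This gives a 6×4 integer matrix of rank 3; reducing to Smith normal form yields diagonal entries (1,1,1).

Boundary ∂_3: C_3 → C_2 sends each 3-simplex σ to the alternating sum Σ_i (−1)^i (σ with its i-th vertex removed). For instance
  ∂abcd = bcd − acd + abd − abc.
The 4×1 boundary matrix has rank 1 and Smith normal form diag(1).

Now H_k = ker ∂_k / im ∂_{k+1}, so:

  H_0: rank C_0 − rank ∂_1 = 4 − 3 = 1, and the invariant factors of ∂_1 are all 1, so H_0 ≅ Z.
  H_1: rank ker ∂_1 − rank ∂_2 = (6 − 3) − 3 = 0, and the invariant factors of ∂_2 are all 1, so H_1 ≅ 0.
  H_2: rank ker ∂_2 − rank ∂_3 = (4 − 3) − 1 = 0, and the invariant factors of ∂_3 are all 1, so H_2 ≅ 0.
  H_3: rank ker ∂_3 − rank ∂_4 = (1 − 1) − 0 = 0, and there is no ∂_4, so H_3 ≅ 0.

Hence the Betti numbers are b_0 = 1, b_1 = 0, b_2 = 0, b_3 = 0.

b_0 = 1, b_1 = 0, b_2 = 0, b_3 = 0.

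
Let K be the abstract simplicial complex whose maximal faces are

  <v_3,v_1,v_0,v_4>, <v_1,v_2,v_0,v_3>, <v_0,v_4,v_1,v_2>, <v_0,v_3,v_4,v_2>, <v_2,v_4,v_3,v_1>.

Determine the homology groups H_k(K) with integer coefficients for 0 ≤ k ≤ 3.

We work with the vertex ordering v_0 < v_1 < v_2 < v_3 < v_4. The simplices of K, each written with vertices in increasing order, are:

  0-simplices (5): [v_0], [v_1], [v_2], [v_3], [v_4]
  1-simplices (10): [v_0,v_1], [v_0,v_2], [v_0,v_3], [v_0,v_4], [v_1,v_2], [v_1,v_3], [v_1,v_4], [v_2,v_3], [v_2,v_4], [v_3,v_4]
  2-simplices (10): [v_0,v_1,v_2], [v_0,v_1,v_3], [v_0,v_1,v_4], [v_0,v_2,v_3], [v_0,v_2,v_4], [v_0,v_3,v_4], [v_1,v_2,v_3], [v_1,v_2,v_4], [v_1,v_3,v_4], [v_2,v_3,v_4]
  3-simplices (5): [v_0,v_1,v_2,v_3], [v_0,v_1,v_2,v_4], [v_0,v_1,v_3,v_4], [v_0,v_2,v_3,v_4], [v_1,v_2,v_3,v_4]

so the chain groups are C_0 ≅ Z^5, C_1 ≅ Z^10, C_2 ≅ Z^10, C_3 ≅ Z^5.

∂_1: C_1 → C_0 is given by ∂[p,q] = [q] − [p]. For instance
  ∂[v_0,v_3] = [v_3] − [v_0].
As a 5×10 matrix over Z this has rank 4, with invariant factors (1,1,1,1).

∂_2: C_2 → C_1 maps a triangle to the signed sum of its edges. For instance
  ∂[v_0,v_1,v_4] = [v_1,v_4] − [v_0,v_4] + [v_0,v_1],
  ∂[v_0,v_2,v_3] = [v_2,v_3] − [v_0,v_3] + [v_0,v_2].
The resulting 10×10 matrix has rank 6, and its Smith normal form has invariant factors (1,1,1,1,1,1).

The boundary map ∂_3: C_3 → C_2 sends each 3-simplex σ to the alternating sum Σ_i (−1)^i (σ with its i-th vertex removed). For instance
  ∂[v_0,v_1,v_2,v_4] = [v_1,v_2,v_4] − [v_0,v_2,v_4] + [v_0,v_1,v_4] − [v_0,v_1,v_2],
  ∂[v_0,v_1,v_3,v_4] = [v_1,v_3,v_4] − [v_0,v_3,v_4] + [v_0,v_1,v_4] − [v_0,v_1,v_3].
The 10×5 boundary matrix has rank 4 and Smith normal form diag(1,1,1,1).

Now H_k = ker ∂_k / im ∂_{k+1}, so:

  H_0: rank C_0 − rank ∂_1 = 5 − 4 = 1, and the invariant factors of ∂_1 are all 1, so H_0 ≅ Z.
  H_1: rank ker ∂_1 − rank ∂_2 = (10 − 4) − 6 = 0, and the invariant factors of ∂_2 are all 1, so H_1 ≅ 0.
  H_2: rank ker ∂_2 − rank ∂_3 = (10 − 6) − 4 = 0, and the invariant factors of ∂_3 are all 1, so H_2 ≅ 0.
  H_3: rank ker ∂_3 − rank ∂_4 = (5 − 4) − 0 = 1, and there is no ∂_4, so H_3 ≅ Z.

(K is a triangulation of the 3-sphere S^3.)

H_0 = Z,  H_1 = 0,  H_2 = 0,  H_3 = Z.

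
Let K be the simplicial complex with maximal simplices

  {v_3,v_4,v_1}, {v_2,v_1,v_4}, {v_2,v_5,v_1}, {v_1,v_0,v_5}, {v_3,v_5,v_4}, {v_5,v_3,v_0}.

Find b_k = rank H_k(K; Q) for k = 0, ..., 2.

b_0 = 1, b_1 = 1, b_2 = 0.

Fix the vertex order v_0 < v_1 < v_2 < v_3 < v_4 < v_5 and write every simplex with vertices in increasing order. Then dim K = 2 and the simplices of K are:

  0-simplices (6): [v_0], [v_1], [v_2], [v_3], [v_4], [v_5]
  1-simplices (12): [v_0,v_1], [v_0,v_3], [v_0,v_5], [v_1,v_2], [v_1,v_3], [v_1,v_4], [v_1,v_5], [v_2,v_4], [v_2,v_5], [v_3,v_4], [v_3,v_5], [v_4,v_5]
  2-simplices (6): [v_0,v_1,v_5], [v_0,v_3,v_5], [v_1,v_2,v_4], [v_1,v_2,v_5], [v_1,v_3,v_4], [v_3,v_4,v_5]

giving chain groups C_0 ≅ Z^6, C_1 ≅ Z^12, C_2 ≅ Z^6.

Boundary ∂_1: C_1 → C_0 is given by ∂[p,q] = [q] − [p]. For instance
  ∂[v_0,v_5] = [v_5] − [v_0].
The resulting 6×12 matrix has rank 5, and its Smith normal form has invariant factors (1,1,1,1,1).

∂_2: C_2 → C_1 maps a triangle to the signed sum of its edges. For instance
  ∂[v_1,v_2,v_4] = [v_2,v_4] − [v_1,v_4] + [v_1,v_2],
  ∂[v_0,v_1,v_5] = [v_1,v_5] − [v_0,v_5] + [v_0,v_1].
The 12×6 boundary matrix has rank 6 and Smith normal form diag(1,1,1,1,1,1).

Computing H_k = (kernel of ∂_k) / (image of ∂_{k+1}):

  H_0: rank C_0 − rank ∂_1 = 6 − 5 = 1, and the invariant factors of ∂_1 are all 1, so H_0 = Z.
  H_1: rank ker ∂_1 − rank ∂_2 = (12 − 5) − 6 = 1, and the invariant factors of ∂_2 are all 1, so H_1 = Z.
  H_2: rank ker ∂_2 − rank ∂_3 = (6 − 6) − 0 = 0, and there is no ∂_3, so H_2 = 0.

As a check, the Euler characteristic is 6 − 12 + 6 = 0, which agrees with 1 − 1 + 0 = 0.

Hence the Betti numbers are b_0 = 1, b_1 = 1, b_2 = 0.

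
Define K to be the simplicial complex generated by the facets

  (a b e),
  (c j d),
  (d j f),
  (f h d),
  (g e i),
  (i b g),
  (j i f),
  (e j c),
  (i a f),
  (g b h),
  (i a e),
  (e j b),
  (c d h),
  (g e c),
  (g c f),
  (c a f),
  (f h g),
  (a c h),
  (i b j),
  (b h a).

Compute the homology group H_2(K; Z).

H_2 ≅ 0.

Order the vertices as a < b < c < d < e < f < g < h < i < j. Listing each simplex with vertices in this order, K has dimension 2 with simplices:

  0-simplices (10): a, b, c, d, e, f, g, h, i, j
  1-simplices (30): ab, ac, ae, af, ah, ai, be, bg, bh, bi, bj, cd, ce, cf, cg, ch, cj, df, dh, dj, eg, ei, ej, fg, fh, fi, fj, gh, gi, ij
  2-simplices (20): abe, abh, acf, ach, aei, afi, bej, bgh, bgi, bij, cdh, cdj, ceg, cej, cfg, dfh, dfj, egi, fgh, fij

Hence C_0 ≅ Z^10, C_1 ≅ Z^30, C_2 ≅ Z^20.

∂_1: C_1 → C_0 maps an edge to its endpoints' difference, ∂[p,q] = q − p.
As a 10×30 matrix over Z this has rank 9, with invariant factors (1,1,1,1,1,1,1,1,1).

The boundary map ∂_2: C_2 → C_1 acts by ∂[p,q,r] = [q,r] − [p,r] + [p,q]. For instance
  ∂acf = cf − af + ac,
  ∂cfg = fg − cg + cf.
This gives a 30×20 integer matrix of rank 20; reducing to Smith normal form yields diagonal entries (1,1,1,1,1,1,1,1,1,1,1,1,1,1,1,1,1,1,1,2).

Now H_k = ker ∂_k / im ∂_{k+1}, so:

  H_2: rank ker ∂_2 − rank ∂_3 = (20 − 20) − 0 = 0, and there is no ∂_3, so H_2 = 0.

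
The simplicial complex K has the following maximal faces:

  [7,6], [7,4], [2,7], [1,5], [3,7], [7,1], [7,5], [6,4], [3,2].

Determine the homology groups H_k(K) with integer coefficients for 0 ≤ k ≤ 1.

H_0 ≅ Z,  H_1 ≅ Z^3.

We work with the vertex ordering 1 < 2 < 3 < 4 < 5 < 6 < 7. The simplices of K, each written with vertices in increasing order, are:

  0-simplices (7): [1], [2], [3], [4], [5], [6], [7]
  1-simplices (9): [1,5], [1,7], [2,3], [2,7], [3,7], [4,6], [4,7], [5,7], [6,7]

so the chain groups are C_0 ≅ Z^7, C_1 ≅ Z^9.

The boundary map ∂_1: C_1 → C_0 sends each edge [p,q] (with p < q) to q − p.
The resulting 7×9 matrix has rank 6, and its Smith normal form has invariant factors (1,1,1,1,1,1).

Reading off H_k = ker ∂_k / im ∂_{k+1}:

  H_0: rank C_0 − rank ∂_1 = 7 − 6 = 1, and the invariant factors of ∂_1 are all 1, so H_0 = Z.
  H_1: rank ker ∂_1 − rank ∂_2 = (9 − 6) − 0 = 3, and there is no ∂_2, so H_1 = Z^3.

As a check, the Euler characteristic is 7 − 9 = -2, which agrees with 1 − 3 = -2.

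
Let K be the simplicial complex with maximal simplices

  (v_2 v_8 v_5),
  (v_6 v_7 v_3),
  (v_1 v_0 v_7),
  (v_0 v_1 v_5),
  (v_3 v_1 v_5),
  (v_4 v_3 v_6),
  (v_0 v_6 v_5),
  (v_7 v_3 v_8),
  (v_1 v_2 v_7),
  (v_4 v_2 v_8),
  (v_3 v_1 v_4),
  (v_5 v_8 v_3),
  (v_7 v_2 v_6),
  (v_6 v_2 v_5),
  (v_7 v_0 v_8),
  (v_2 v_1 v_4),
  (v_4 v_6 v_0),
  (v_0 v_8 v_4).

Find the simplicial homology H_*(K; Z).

H_0 ≅ Z,  H_1 ≅ Z^2,  H_2 ≅ Z.

Take the total order v_0 < v_1 < v_2 < v_3 < v_4 < v_5 < v_6 < v_7 < v_8 on the vertex set. Then K (dimension 2) consists of the simplices:

  0-simplices (9): [v_0], [v_1], [v_2], [v_3], [v_4], [v_5], [v_6], [v_7], [v_8]
  1-simplices (27): (27 of them)
  2-simplices (18): (18 of them)

giving chain groups C_0 ≅ Z^9, C_1 ≅ Z^27, C_2 ≅ Z^18.

The boundary map ∂_1: C_1 → C_0 maps an edge to its endpoints' difference, ∂[p,q] = q − p.
The 9×27 boundary matrix has rank 8 and Smith normal form diag(1,1,1,1,1,1,1,1).

The boundary map ∂_2: C_2 → C_1 maps a triangle to the signed sum of its edges. For instance
  ∂[v_2,v_6,v_7] = [v_6,v_7] − [v_2,v_7] + [v_2,v_6],
  ∂[v_0,v_7,v_8] = [v_7,v_8] − [v_0,v_8] + [v_0,v_7].
The resulting 27×18 matrix has rank 17, and its Smith normal form has invariant factors (1,1,1,1,1,1,1,1,1,1,1,1,1,1,1,1,1).

Now H_k = ker ∂_k / im ∂_{k+1}, so:

  H_0: rank C_0 − rank ∂_1 = 9 − 8 = 1, and the invariant factors of ∂_1 are all 1, so H_0 ≅ Z.
  H_1: rank ker ∂_1 − rank ∂_2 = (27 − 8) − 17 = 2, and the invariant factors of ∂_2 are all 1, so H_1 ≅ Z^2.
  H_2: rank ker ∂_2 − rank ∂_3 = (18 − 17) − 0 = 1, and there is no ∂_3, so H_2 ≅ Z.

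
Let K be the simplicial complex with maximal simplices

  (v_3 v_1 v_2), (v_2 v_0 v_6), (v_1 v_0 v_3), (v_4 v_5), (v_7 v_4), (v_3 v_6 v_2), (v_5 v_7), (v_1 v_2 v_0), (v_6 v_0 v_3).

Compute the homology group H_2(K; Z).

H_2 ≅ Z.

Fix the vertex order v_0 < v_1 < v_2 < v_3 < v_4 < v_5 < v_6 < v_7 and write every simplex with vertices in increasing order. Then dim K = 2 and the simplices of K are:

  0-simplices (8): [v_0], [v_1], [v_2], [v_3], [v_4], [v_5], [v_6], [v_7]
  1-simplices (12): [v_0,v_1], [v_0,v_2], [v_0,v_3], [v_0,v_6], [v_1,v_2], [v_1,v_3], [v_2,v_3], [v_2,v_6], [v_3,v_6], [v_4,v_5], [v_4,v_7], [v_5,v_7]
  2-simplices (6): [v_0,v_1,v_2], [v_0,v_1,v_3], [v_0,v_2,v_6], [v_0,v_3,v_6], [v_1,v_2,v_3], [v_2,v_3,v_6]

Hence C_0 ≅ Z^8, C_1 ≅ Z^12, C_2 ≅ Z^6.

∂_1: C_1 → C_0 maps an edge to its endpoints' difference, ∂[p,q] = q − p. For instance
  ∂[v_4,v_5] = [v_5] − [v_4].
This gives a 8×12 integer matrix of rank 6; reducing to Smith normal form yields diagonal entries (1,1,1,1,1,1).

Boundary ∂_2: C_2 → C_1 acts by ∂[p,q,r] = [q,r] − [p,r] + [p,q]. For instance
  ∂[v_0,v_2,v_6] = [v_2,v_6] − [v_0,v_6] + [v_0,v_2],
  ∂[v_1,v_2,v_3] = [v_2,v_3] − [v_1,v_3] + [v_1,v_2].
The resulting 12×6 matrix has rank 5, and its Smith normal form has invariant factors (1,1,1,1,1).

Now H_k = ker ∂_k / im ∂_{k+1}, so:

  H_2: rank ker ∂_2 − rank ∂_3 = (6 − 5) − 0 = 1, and there is no ∂_3, so H_2 = Z.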